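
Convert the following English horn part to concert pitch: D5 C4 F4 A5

The English horn sounds a perfect fifth below written, so transpose each written note down a perfect fifth.
D5 becomes G4
C4 becomes F3
F4 becomes Bb3
A5 becomes D5

G4 F3 Bb3 D5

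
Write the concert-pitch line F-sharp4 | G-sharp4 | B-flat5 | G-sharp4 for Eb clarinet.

The Eb clarinet sounds a minor third above written, so the written part must be a minor third below concert — transpose each note down.
F#4 gives D#4
G#4 gives E#4
Bb5 gives G5
G#4 gives E#4

D#4 E#4 G5 E#4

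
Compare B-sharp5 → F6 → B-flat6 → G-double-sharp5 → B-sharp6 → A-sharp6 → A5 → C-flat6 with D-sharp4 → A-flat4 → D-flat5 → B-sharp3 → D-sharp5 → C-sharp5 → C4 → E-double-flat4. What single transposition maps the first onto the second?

down a major thirteenth

From B#5 to D#4 is 13 letter names — a thirteenth of some quality.
D#4 to B#5 is 21 semitones, which makes it a major thirteenth; the second version is lower, so the direction is down.
Checking another pair — Cb6 → Ebb4 — gives the same interval.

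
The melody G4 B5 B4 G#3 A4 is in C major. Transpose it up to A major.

E5 G#6 G#5 E#4 F#5

From C up to A is a major sixth; apply that to each pitch.
G4 → E5
B5 → G#6
B4 → G#5
G#3 → E#4
A4 → F#5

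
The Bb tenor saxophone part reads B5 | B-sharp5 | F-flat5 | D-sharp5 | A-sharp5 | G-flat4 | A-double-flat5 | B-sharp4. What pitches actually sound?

The Bb tenor saxophone sounds a major ninth below written, so transpose each written note down a major ninth.
B5 gives A4
B#5 gives A#4
Fb5 gives Ebb4
D#5 gives C#4
A#5 gives G#4
Gb4 gives Fb3
Abb5 gives Gbb4
B#4 gives A#3

A4 A#4 Ebb4 C#4 G#4 Fb3 Gbb4 A#3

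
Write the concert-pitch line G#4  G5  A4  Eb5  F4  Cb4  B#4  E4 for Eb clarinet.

E#4 E5 F#4 C5 D4 Ab3 G##4 C#4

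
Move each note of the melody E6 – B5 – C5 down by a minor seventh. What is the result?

F#5 C#5 D4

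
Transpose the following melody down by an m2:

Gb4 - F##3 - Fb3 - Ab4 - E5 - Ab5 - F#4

F4 E##3 Eb3 G4 D#5 G5 E#4

Gb4 to F4
F##3 to E##3
Fb3 to Eb3
Ab4 to G4
E5 to D#5
Ab5 to G5
F#4 to E#4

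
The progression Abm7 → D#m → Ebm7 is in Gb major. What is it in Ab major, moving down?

Bbm7 E#m Fm7

Gb major down to Ab major is a minor seventh; each chord root moves by that interval while the quality stays the same.
Abm7: root Ab down a minor seventh → Bb, giving Bbm7.
D#m: root D# down a minor seventh → E#, giving E#m.
Ebm7: root Eb down a minor seventh → F, giving Fm7.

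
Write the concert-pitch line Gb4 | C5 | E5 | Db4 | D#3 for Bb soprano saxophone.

Written C4 sounds as Bb3 on the Bb soprano saxophone, so concert pitches are written a major second up.
Gb4 to Ab4
C5 to D5
E5 to F#5
Db4 to Eb4
D#3 to E#3

Ab4 D5 F#5 Eb4 E#3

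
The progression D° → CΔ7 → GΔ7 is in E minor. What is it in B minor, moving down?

E minor down to B minor is a perfect fourth; each chord root moves by that interval while the quality stays the same.
D°: root D down a perfect fourth → A, giving A°.
CΔ7: root C down a perfect fourth → G, giving GΔ7.
GΔ7: root G down a perfect fourth → D, giving DΔ7.

A° GΔ7 DΔ7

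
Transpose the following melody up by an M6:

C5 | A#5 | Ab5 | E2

A5 F##6 F6 C#3

C5 → A5
A#5 → F##6
Ab5 → F6
E2 → C#3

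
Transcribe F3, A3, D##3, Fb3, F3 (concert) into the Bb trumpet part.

Written C4 sounds as Bb3 on the Bb trumpet, so concert pitches are written a major second up.
F3 → G3
A3 → B3
D##3 → E##3
Fb3 → Gb3
F3 → G3

G3 B3 E##3 Gb3 G3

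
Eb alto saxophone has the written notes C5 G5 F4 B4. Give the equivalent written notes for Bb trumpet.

First find concert pitch: the Eb alto saxophone sounds a major sixth below written, so C5 G5 F4 B4 sounds Eb4 Bb4 Ab3 D4.
Then write for Bb trumpet: it sounds a major second below written, so the part must be a major second above concert.
Eb4 → F4
Bb4 → C5
Ab3 → Bb3
D4 → E4

F4 C5 Bb3 E4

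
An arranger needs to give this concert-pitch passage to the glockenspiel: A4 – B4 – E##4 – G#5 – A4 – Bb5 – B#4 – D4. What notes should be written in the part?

Written C4 sounds as C6 on the glockenspiel, so concert pitches are written a perfect fifteenth down.
A4 becomes A2
B4 becomes B2
E##4 becomes E##2
G#5 becomes G#3
A4 becomes A2
Bb5 becomes Bb3
B#4 becomes B#2
D4 becomes D2

A2 B2 E##2 G#3 A2 Bb3 B#2 D2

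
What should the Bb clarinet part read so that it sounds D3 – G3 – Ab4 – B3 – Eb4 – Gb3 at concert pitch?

Written C4 sounds as Bb3 on the Bb clarinet, so concert pitches are written a major second up.
D3 → E3
G3 → A3
Ab4 → Bb4
B3 → C#4
Eb4 → F4
Gb3 → Ab3

E3 A3 Bb4 C#4 F4 Ab3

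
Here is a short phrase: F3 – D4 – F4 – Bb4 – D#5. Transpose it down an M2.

Eb3 C4 Eb4 Ab4 C#5

F3 becomes Eb3
D4 becomes C4
F4 becomes Eb4
Bb4 becomes Ab4
D#5 becomes C#5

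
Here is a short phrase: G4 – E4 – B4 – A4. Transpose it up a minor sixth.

Eb5 C5 G5 F5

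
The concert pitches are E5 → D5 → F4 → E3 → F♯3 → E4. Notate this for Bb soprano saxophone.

F#5 E5 G4 F#3 G#3 F#4

Written C4 sounds as Bb3 on the Bb soprano saxophone, so concert pitches are written a major second up.
E5 -> F#5
D5 -> E5
F4 -> G4
E3 -> F#3
F#3 -> G#3
E4 -> F#4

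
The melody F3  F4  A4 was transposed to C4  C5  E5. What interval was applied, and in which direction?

up a perfect fifth

Take the first pair: F3 → C4. F to C spans 5 letter names, so the interval is some kind of fifth.
F3 to C4 is 7 semitones, which makes it a perfect fifth; the second version is higher, so the direction is up.
Checking another pair — A4 → E5 — gives the same interval.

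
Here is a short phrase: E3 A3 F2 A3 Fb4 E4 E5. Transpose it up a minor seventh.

D4 G4 Eb3 G4 Ebb5 D5 D6

E3: a seventh up reaches D, and 10 semitones makes it D4.
A3: a seventh up reaches G, and 10 semitones makes it G4.
F2: a seventh up reaches E, and 10 semitones makes it Eb3.
A3 up a minor seventh is G4.
Fb4: a seventh up reaches E, and 10 semitones makes it Ebb5.
E4: a seventh up reaches D, and 10 semitones makes it D5.
E5 up a minor seventh is D6.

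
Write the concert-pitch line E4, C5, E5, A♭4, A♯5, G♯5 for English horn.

Written C4 sounds as F3 on the English horn, so concert pitches are written a perfect fifth up.
E4 -> B4
C5 -> G5
E5 -> B5
Ab4 -> Eb5
A#5 -> E#6
G#5 -> D#6

B4 G5 B5 Eb5 E#6 D#6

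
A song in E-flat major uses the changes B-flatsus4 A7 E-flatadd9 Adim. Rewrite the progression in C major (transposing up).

Gsus4 F#7 Cadd9 F#dim

E-flat major up to C major is a major sixth; each chord root moves by that interval while the quality stays the same.
B-flatsus4: root B-flat up a major sixth → G, giving Gsus4.
A7: root A up a major sixth → F#, giving F#7.
E-flatadd9: root E-flat up a major sixth → C, giving Cadd9.
Adim: root A up a major sixth → F#, giving F#dim.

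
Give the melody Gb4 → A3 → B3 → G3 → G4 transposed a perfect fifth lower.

Gb4 -> Cb4
A3 -> D3
B3 -> E3
G3 -> C3
G4 -> C4

Cb4 D3 E3 C3 C4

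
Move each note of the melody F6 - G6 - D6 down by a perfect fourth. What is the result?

C6 D6 A5

F6 becomes C6
G6 becomes D6
D6 becomes A5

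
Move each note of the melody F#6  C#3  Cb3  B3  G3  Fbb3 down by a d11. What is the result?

A diminished eleventh down from F#6 gives C##5.
A diminished eleventh down from C#3 gives G##1.
Cb3: an eleventh down reaches G, and 16 semitones makes it G1.
A diminished eleventh down from B3 gives F##2.
G3: an eleventh down reaches D, and 16 semitones makes it D#2.
A diminished eleventh down from Fbb3 gives Cb2.

C##5 G##1 G1 F##2 D#2 Cb2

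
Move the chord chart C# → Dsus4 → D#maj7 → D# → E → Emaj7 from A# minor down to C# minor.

A# minor down to C# minor is a major sixth; each chord root moves by that interval while the quality stays the same.
C#: root C# down a major sixth → E, giving E.
Dsus4: root D down a major sixth → F, giving Fsus4.
D#maj7: root D# down a major sixth → F#, giving F#maj7.
D#: root D# down a major sixth → F#, giving F#.
E: root E down a major sixth → G, giving G.
Emaj7: root E down a major sixth → G, giving Gmaj7.

E Fsus4 F#maj7 F# G Gmaj7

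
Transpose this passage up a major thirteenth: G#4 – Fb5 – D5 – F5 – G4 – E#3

G#4: a thirteenth up reaches E, and 21 semitones makes it E#6.
Fb5: a thirteenth up reaches D, and 21 semitones makes it Db7.
D5: a thirteenth up reaches B, and 21 semitones makes it B6.
F5 up a major thirteenth is D7.
G4: a thirteenth up reaches E, and 21 semitones makes it E6.
A major thirteenth up from E#3 gives C##5.

E#6 Db7 B6 D7 E6 C##5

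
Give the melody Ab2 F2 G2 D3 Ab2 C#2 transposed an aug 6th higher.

F#3 D#3 E#3 B#3 F#3 A##2

An augmented sixth up from Ab2 gives F#3.
An augmented sixth up from F2 gives D#3.
An augmented sixth up from G2 gives E#3.
An augmented sixth up from D3 gives B#3.
An augmented sixth up from Ab2 gives F#3.
C#2: a sixth up reaches A, and 10 semitones makes it A##2.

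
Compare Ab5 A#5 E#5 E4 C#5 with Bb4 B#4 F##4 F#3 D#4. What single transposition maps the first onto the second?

From Ab5 to Bb4 is 7 letter names — a seventh of some quality.
Bb4 to Ab5 is 10 semitones, which makes it a minor seventh; the second version is lower, so the direction is down.
Checking another pair — C#5 → D#4 — gives the same interval.

down a minor seventh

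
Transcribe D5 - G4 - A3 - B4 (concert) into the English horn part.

Written C4 sounds as F3 on the English horn, so concert pitches are written a perfect fifth up.
D5 gives A5
G4 gives D5
A3 gives E4
B4 gives F#5

A5 D5 E4 F#5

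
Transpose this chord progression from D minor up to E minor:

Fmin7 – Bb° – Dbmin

Gmin7 C° Ebmin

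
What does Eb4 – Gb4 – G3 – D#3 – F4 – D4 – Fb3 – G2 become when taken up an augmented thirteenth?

C#6 E6 E#5 B##4 D#6 B#5 D5 E#4

Eb4 -> C#6
Gb4 -> E6
G3 -> E#5
D#3 -> B##4
F4 -> D#6
D4 -> B#5
Fb3 -> D5
G2 -> E#4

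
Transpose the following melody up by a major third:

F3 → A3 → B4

F3: a third up reaches A, and 4 semitones makes it A3.
A3: a third up reaches C, and 4 semitones makes it C#4.
A major third up from B4 gives D#5.

A3 C#4 D#5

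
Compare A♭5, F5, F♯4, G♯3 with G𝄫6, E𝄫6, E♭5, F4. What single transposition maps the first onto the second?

From Ab5 to Gbb6 is 7 letter names — a seventh of some quality.
Ab5 to Gbb6 is 9 semitones, which makes it a diminished seventh; the second version is higher, so the direction is up.
Checking another pair — G#3 → F4 — gives the same interval.

up a diminished seventh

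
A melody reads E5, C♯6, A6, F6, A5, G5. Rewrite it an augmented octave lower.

Eb4 C5 Ab5 Fb5 Ab4 Gb4

E5 becomes Eb4
C#6 becomes C5
A6 becomes Ab5
F6 becomes Fb5
A5 becomes Ab4
G5 becomes Gb4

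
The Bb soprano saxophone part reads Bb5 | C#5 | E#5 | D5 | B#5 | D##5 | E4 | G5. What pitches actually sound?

Ab5 B4 D#5 C5 A#5 C##5 D4 F5

Written C4 on the Bb soprano saxophone sounds as Bb3, a major second lower; apply that shift to every note.
Bb5 to Ab5
C#5 to B4
E#5 to D#5
D5 to C5
B#5 to A#5
D##5 to C##5
E4 to D4
G5 to F5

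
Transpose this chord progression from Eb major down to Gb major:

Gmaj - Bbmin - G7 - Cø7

Eb major down to Gb major is a major sixth; each chord root moves by that interval while the quality stays the same.
Gmaj: root G down a major sixth → Bb, giving Bbmaj.
Bbmin: root Bb down a major sixth → Db, giving Dbmin.
G7: root G down a major sixth → Bb, giving Bb7.
Cø7: root C down a major sixth → Eb, giving Ebø7.

Bbmaj Dbmin Bb7 Ebø7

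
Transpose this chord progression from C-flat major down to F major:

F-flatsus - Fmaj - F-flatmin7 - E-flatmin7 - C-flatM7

C-flat major down to F major is a diminished fifth; each chord root moves by that interval while the quality stays the same.
F-flatsus: root F-flat down a diminished fifth → Bb, giving Bbsus.
Fmaj: root F down a diminished fifth → B, giving Bmaj.
F-flatmin7: root F-flat down a diminished fifth → Bb, giving Bbmin7.
E-flatmin7: root E-flat down a diminished fifth → A, giving Amin7.
C-flatM7: root C-flat down a diminished fifth → F, giving FM7.

Bbsus Bmaj Bbmin7 Amin7 FM7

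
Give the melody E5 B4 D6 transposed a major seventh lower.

F4 C4 Eb5

E5 down a major seventh is F4.
A major seventh down from B4 gives C4.
A major seventh down from D6 gives Eb5.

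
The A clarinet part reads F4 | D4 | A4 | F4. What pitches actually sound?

D4 B3 F#4 D4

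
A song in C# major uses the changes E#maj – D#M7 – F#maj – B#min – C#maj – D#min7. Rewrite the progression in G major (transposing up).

C# major up to G major is a diminished fifth; each chord root moves by that interval while the quality stays the same.
E#maj: root E# up a diminished fifth → B, giving Bmaj.
D#M7: root D# up a diminished fifth → A, giving AM7.
F#maj: root F# up a diminished fifth → C, giving Cmaj.
B#min: root B# up a diminished fifth → F#, giving F#min.
C#maj: root C# up a diminished fifth → G, giving Gmaj.
D#min7: root D# up a diminished fifth → A, giving Amin7.

Bmaj AM7 Cmaj F#min Gmaj Amin7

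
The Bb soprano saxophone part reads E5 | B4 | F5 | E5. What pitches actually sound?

D5 A4 Eb5 D5

Written C4 on the Bb soprano saxophone sounds as Bb3, a major second lower; apply that shift to every note.
E5 becomes D5
B4 becomes A4
F5 becomes Eb5
E5 becomes D5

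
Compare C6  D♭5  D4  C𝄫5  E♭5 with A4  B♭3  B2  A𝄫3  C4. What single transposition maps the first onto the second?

down a minor tenth

From C6 to A4 is 10 letter names — a tenth of some quality.
A4 to C6 is 15 semitones, which makes it a minor tenth; the second version is lower, so the direction is down.
Checking another pair — Eb5 → C4 — gives the same interval.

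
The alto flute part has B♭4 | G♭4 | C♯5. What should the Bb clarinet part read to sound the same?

G4 Eb4 A#4

First find concert pitch: the alto flute sounds a perfect fourth below written, so B♭4 G♭4 C♯5 sounds F4 Db4 G#4.
Then write for Bb clarinet: it sounds a major second below written, so the part must be a major second above concert.
F4 → G4
Db4 → Eb4
G#4 → A#4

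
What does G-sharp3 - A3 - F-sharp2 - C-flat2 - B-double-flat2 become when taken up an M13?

A major thirteenth up from G#3 gives E#5.
A major thirteenth up from A3 gives F#5.
F#2: a thirteenth up reaches D, and 21 semitones makes it D#4.
A major thirteenth up from Cb2 gives Ab3.
A major thirteenth up from Bbb2 gives Gb4.

E#5 F#5 D#4 Ab3 Gb4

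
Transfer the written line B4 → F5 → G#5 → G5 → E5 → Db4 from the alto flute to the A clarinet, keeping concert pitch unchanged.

First find concert pitch: the alto flute sounds a perfect fourth below written, so B4 F5 G#5 G5 E5 Db4 sounds F#4 C5 D#5 D5 B4 Ab3.
Then write for A clarinet: it sounds a minor third below written, so the part must be a minor third above concert.
F#4 → A4
C5 → Eb5
D#5 → F#5
D5 → F5
B4 → D5
Ab3 → Cb4

A4 Eb5 F#5 F5 D5 Cb4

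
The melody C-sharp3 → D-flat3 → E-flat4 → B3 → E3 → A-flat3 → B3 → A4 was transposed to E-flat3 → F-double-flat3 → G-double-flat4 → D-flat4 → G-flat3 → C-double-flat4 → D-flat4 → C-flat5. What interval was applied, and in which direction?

up a diminished third

From C#3 to Eb3 is 3 letter names — a third of some quality.
C#3 to Eb3 is 2 semitones, which makes it a diminished third; the second version is higher, so the direction is up.
Checking another pair — A4 → Cb5 — gives the same interval.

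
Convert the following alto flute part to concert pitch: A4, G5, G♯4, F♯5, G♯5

The alto flute sounds a perfect fourth below written, so transpose each written note down a perfect fourth.
A4 gives E4
G5 gives D5
G#4 gives D#4
F#5 gives C#5
G#5 gives D#5

E4 D5 D#4 C#5 D#5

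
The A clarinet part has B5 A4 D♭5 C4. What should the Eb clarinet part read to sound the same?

First find concert pitch: the A clarinet sounds a minor third below written, so B5 A4 D♭5 C4 sounds G#5 F#4 Bb4 A3.
Then write for Eb clarinet: it sounds a minor third above written, so the part must be a minor third below concert.
G#5 → E#5
F#4 → D#4
Bb4 → G4
A3 → F#3

E#5 D#4 G4 F#3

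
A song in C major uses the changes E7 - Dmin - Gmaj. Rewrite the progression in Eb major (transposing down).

G7 Fmin Bbmaj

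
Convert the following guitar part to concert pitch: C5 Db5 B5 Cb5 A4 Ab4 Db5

C4 Db4 B4 Cb4 A3 Ab3 Db4

The guitar sounds a perfect octave below written, so transpose each written note down a perfect octave.
C5 -> C4
Db5 -> Db4
B5 -> B4
Cb5 -> Cb4
A4 -> A3
Ab4 -> Ab3
Db5 -> Db4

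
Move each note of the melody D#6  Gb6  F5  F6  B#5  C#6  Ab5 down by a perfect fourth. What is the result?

A#5 Db6 C5 C6 F##5 G#5 Eb5

A perfect fourth down from D#6 gives A#5.
A perfect fourth down from Gb6 gives Db6.
A perfect fourth down from F5 gives C5.
F6: a fourth down reaches C, and 5 semitones makes it C6.
B#5 down a perfect fourth is F##5.
C#6: a fourth down reaches G, and 5 semitones makes it G#5.
A perfect fourth down from Ab5 gives Eb5.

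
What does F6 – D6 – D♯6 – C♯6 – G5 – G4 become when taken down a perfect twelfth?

F6 down a perfect twelfth is Bb4.
D6 down a perfect twelfth is G4.
A perfect twelfth down from D#6 gives G#4.
C#6: a twelfth down reaches F, and 19 semitones makes it F#4.
A perfect twelfth down from G5 gives C4.
G4 down a perfect twelfth is C3.

Bb4 G4 G#4 F#4 C4 C3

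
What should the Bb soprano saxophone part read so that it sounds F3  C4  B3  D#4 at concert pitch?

G3 D4 C#4 E#4

Written C4 sounds as Bb3 on the Bb soprano saxophone, so concert pitches are written a major second up.
F3 → G3
C4 → D4
B3 → C#4
D#4 → E#4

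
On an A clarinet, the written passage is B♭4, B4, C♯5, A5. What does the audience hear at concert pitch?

G4 G#4 A#4 F#5

Written C4 on the A clarinet sounds as A3, a minor third lower; apply that shift to every note.
Bb4 gives G4
B4 gives G#4
C#5 gives A#4
A5 gives F#5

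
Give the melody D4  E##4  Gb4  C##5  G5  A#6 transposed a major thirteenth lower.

A major thirteenth down from D4 gives F2.
E##4: a thirteenth down reaches G, and 21 semitones makes it G##2.
Gb4: a thirteenth down reaches B, and 21 semitones makes it Bbb2.
A major thirteenth down from C##5 gives E#3.
G5 down a major thirteenth is Bb3.
A#6 down a major thirteenth is C#5.

F2 G##2 Bbb2 E#3 Bb3 C#5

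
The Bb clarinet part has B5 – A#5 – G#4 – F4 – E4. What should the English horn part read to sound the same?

E6 D#6 C#5 Bb4 A4

First find concert pitch: the Bb clarinet sounds a major second below written, so B5 A#5 G#4 F4 E4 sounds A5 G#5 F#4 Eb4 D4.
Then write for English horn: it sounds a perfect fifth below written, so the part must be a perfect fifth above concert.
A5 → E6
G#5 → D#6
F#4 → C#5
Eb4 → Bb4
D4 → A4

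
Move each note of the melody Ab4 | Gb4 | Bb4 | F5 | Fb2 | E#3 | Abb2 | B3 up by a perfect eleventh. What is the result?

Db6 Cb6 Eb6 Bb6 Bbb3 A#4 Dbb4 E5

Ab4: an eleventh up reaches D, and 17 semitones makes it Db6.
A perfect eleventh up from Gb4 gives Cb6.
Bb4: an eleventh up reaches E, and 17 semitones makes it Eb6.
A perfect eleventh up from F5 gives Bb6.
Fb2 up a perfect eleventh is Bbb3.
E#3 up a perfect eleventh is A#4.
A perfect eleventh up from Abb2 gives Dbb4.
B3 up a perfect eleventh is E5.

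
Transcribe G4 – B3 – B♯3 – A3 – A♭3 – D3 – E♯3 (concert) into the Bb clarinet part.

Written C4 sounds as Bb3 on the Bb clarinet, so concert pitches are written a major second up.
G4 → A4
B3 → C#4
B#3 → C##4
A3 → B3
Ab3 → Bb3
D3 → E3
E#3 → F##3

A4 C#4 C##4 B3 Bb3 E3 F##3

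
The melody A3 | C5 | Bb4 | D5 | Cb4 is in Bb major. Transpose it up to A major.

From Bb up to A is a major seventh; apply that to each pitch.
A3 to G#4
C5 to B5
Bb4 to A5
D5 to C#6
Cb4 to Bb4

G#4 B5 A5 C#6 Bb4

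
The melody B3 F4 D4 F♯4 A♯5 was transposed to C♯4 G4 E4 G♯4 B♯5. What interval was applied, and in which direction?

From B3 to C#4 is 2 letter names — a second of some quality.
B3 to C#4 is 2 semitones, which makes it a major second; the second version is higher, so the direction is up.
Checking another pair — A#5 → B#5 — gives the same interval.

up a major second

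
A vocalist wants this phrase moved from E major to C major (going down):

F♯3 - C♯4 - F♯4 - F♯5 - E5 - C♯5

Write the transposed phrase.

From E down to C is a major third; apply that to each pitch.
F#3 -> D3
C#4 -> A3
F#4 -> D4
F#5 -> D5
E5 -> C5
C#5 -> A4

D3 A3 D4 D5 C5 A4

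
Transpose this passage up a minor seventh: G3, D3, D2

G3 gives F4
D3 gives C4
D2 gives C3

F4 C4 C3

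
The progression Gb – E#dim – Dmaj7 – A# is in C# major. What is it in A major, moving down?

C# major down to A major is a major third; each chord root moves by that interval while the quality stays the same.
Gb: root Gb down a major third → Ebb, giving Ebb.
E#dim: root E# down a major third → C#, giving C#dim.
Dmaj7: root D down a major third → Bb, giving Bbmaj7.
A#: root A# down a major third → F#, giving F#.

Ebb C#dim Bbmaj7 F#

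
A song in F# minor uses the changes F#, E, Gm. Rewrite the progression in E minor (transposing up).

E D Fm

F# minor up to E minor is a minor seventh; each chord root moves by that interval while the quality stays the same.
F#: root F# up a minor seventh → E, giving E.
E: root E up a minor seventh → D, giving D.
Gm: root G up a minor seventh → F, giving Fm.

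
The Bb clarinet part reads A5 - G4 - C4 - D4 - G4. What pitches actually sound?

G5 F4 Bb3 C4 F4

Written C4 on the Bb clarinet sounds as Bb3, a major second lower; apply that shift to every note.
A5 becomes G5
G4 becomes F4
C4 becomes Bb3
D4 becomes C4
G4 becomes F4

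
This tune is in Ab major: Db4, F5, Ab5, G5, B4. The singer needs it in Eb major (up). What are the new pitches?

From Ab up to Eb is a perfect fifth; apply that to each pitch.
Db4 gives Ab4
F5 gives C6
Ab5 gives Eb6
G5 gives D6
B4 gives F#5

Ab4 C6 Eb6 D6 F#5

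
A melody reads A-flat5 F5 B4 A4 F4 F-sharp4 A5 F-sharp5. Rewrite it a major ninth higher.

Ab5 -> Bb6
F5 -> G6
B4 -> C#6
A4 -> B5
F4 -> G5
F#4 -> G#5
A5 -> B6
F#5 -> G#6

Bb6 G6 C#6 B5 G5 G#5 B6 G#6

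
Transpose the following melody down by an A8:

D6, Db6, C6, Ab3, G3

Db5 Dbb5 Cb5 Abb2 Gb2

D6 → Db5
Db6 → Dbb5
C6 → Cb5
Ab3 → Abb2
G3 → Gb2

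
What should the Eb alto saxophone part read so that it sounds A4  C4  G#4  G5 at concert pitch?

The Eb alto saxophone sounds a major sixth below written, so the written part must be a major sixth above concert — transpose each note up.
A4 -> F#5
C4 -> A4
G#4 -> E#5
G5 -> E6

F#5 A4 E#5 E6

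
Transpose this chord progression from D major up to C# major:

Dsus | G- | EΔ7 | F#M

C#sus F#- D#Δ7 E#M

D major up to C# major is a major seventh; each chord root moves by that interval while the quality stays the same.
Dsus: root D up a major seventh → C#, giving C#sus.
G-: root G up a major seventh → F#, giving F#-.
EΔ7: root E up a major seventh → D#, giving D#Δ7.
F#M: root F# up a major seventh → E#, giving E#M.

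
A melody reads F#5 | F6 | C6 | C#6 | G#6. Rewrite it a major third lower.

D5 Db6 Ab5 A5 E6

A major third down from F#5 gives D5.
F6: a third down reaches D, and 4 semitones makes it Db6.
A major third down from C6 gives Ab5.
C#6 down a major third is A5.
G#6 down a major third is E6.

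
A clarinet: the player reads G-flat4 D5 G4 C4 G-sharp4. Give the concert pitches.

Written C4 on the A clarinet sounds as A3, a minor third lower; apply that shift to every note.
Gb4 to Eb4
D5 to B4
G4 to E4
C4 to A3
G#4 to E#4

Eb4 B4 E4 A3 E#4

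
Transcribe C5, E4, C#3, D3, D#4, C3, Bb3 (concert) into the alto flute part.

F5 A4 F#3 G3 G#4 F3 Eb4

The alto flute sounds a perfect fourth below written, so the written part must be a perfect fourth above concert — transpose each note up.
C5 → F5
E4 → A4
C#3 → F#3
D3 → G3
D#4 → G#4
C3 → F3
Bb3 → Eb4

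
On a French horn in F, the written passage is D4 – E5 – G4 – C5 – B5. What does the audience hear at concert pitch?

The French horn in F sounds a perfect fifth below written, so transpose each written note down a perfect fifth.
D4 → G3
E5 → A4
G4 → C4
C5 → F4
B5 → E5

G3 A4 C4 F4 E5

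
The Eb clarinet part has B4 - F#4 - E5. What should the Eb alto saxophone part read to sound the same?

First find concert pitch: the Eb clarinet sounds a minor third above written, so B4 F#4 E5 sounds D5 A4 G5.
Then write for Eb alto saxophone: it sounds a major sixth below written, so the part must be a major sixth above concert.
D5 → B5
A4 → F#5
G5 → E6

B5 F#5 E6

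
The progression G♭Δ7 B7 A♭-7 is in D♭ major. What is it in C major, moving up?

FΔ7 A#7 G-7

D♭ major up to C major is a major seventh; each chord root moves by that interval while the quality stays the same.
G♭Δ7: root G♭ up a major seventh → F, giving FΔ7.
B7: root B up a major seventh → A#, giving A#7.
A♭-7: root A♭ up a major seventh → G, giving G-7.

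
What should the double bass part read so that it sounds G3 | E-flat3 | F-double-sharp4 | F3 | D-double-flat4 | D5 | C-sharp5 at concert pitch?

G4 Eb4 F##5 F4 Dbb5 D6 C#6

The double bass sounds a perfect octave below written, so the written part must be a perfect octave above concert — transpose each note up.
G3 becomes G4
Eb3 becomes Eb4
F##4 becomes F##5
F3 becomes F4
Dbb4 becomes Dbb5
D5 becomes D6
C#5 becomes C#6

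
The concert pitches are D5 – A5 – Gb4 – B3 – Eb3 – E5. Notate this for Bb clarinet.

E5 B5 Ab4 C#4 F3 F#5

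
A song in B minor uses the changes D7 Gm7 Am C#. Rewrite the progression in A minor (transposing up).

C7 Fm7 Gm B

B minor up to A minor is a minor seventh; each chord root moves by that interval while the quality stays the same.
D7: root D up a minor seventh → C, giving C7.
Gm7: root G up a minor seventh → F, giving Fm7.
Am: root A up a minor seventh → G, giving Gm.
C#: root C# up a minor seventh → B, giving B.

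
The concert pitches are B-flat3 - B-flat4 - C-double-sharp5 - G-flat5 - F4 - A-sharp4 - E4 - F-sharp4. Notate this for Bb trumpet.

C4 C5 D##5 Ab5 G4 B#4 F#4 G#4

Written C4 sounds as Bb3 on the Bb trumpet, so concert pitches are written a major second up.
Bb3 becomes C4
Bb4 becomes C5
C##5 becomes D##5
Gb5 becomes Ab5
F4 becomes G4
A#4 becomes B#4
E4 becomes F#4
F#4 becomes G#4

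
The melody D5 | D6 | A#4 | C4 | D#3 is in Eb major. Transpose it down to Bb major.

Eb major to Bb major down is a perfect fourth, so every note moves down by that interval.
D5 to A4
D6 to A5
A#4 to E#4
C4 to G3
D#3 to A#2

A4 A5 E#4 G3 A#2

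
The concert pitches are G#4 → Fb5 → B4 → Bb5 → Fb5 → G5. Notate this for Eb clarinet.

E#4 Db5 G#4 G5 Db5 E5

Written C4 sounds as Eb4 on the Eb clarinet, so concert pitches are written a minor third down.
G#4 becomes E#4
Fb5 becomes Db5
B4 becomes G#4
Bb5 becomes G5
Fb5 becomes Db5
G5 becomes E5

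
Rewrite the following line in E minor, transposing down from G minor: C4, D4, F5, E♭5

A3 B3 D5 C5

From G down to E is a minor third; apply that to each pitch.
C4 -> A3
D4 -> B3
F5 -> D5
Eb5 -> C5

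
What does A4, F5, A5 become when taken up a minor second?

A4 to Bb4
F5 to Gb5
A5 to Bb5

Bb4 Gb5 Bb5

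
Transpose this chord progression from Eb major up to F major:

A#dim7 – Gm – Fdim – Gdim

Eb major up to F major is a major second; each chord root moves by that interval while the quality stays the same.
A#dim7: root A# up a major second → B#, giving B#dim7.
Gm: root G up a major second → A, giving Am.
Fdim: root F up a major second → G, giving Gdim.
Gdim: root G up a major second → A, giving Adim.

B#dim7 Am Gdim Adim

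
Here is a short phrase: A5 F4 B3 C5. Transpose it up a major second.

A5 to B5
F4 to G4
B3 to C#4
C5 to D5

B5 G4 C#4 D5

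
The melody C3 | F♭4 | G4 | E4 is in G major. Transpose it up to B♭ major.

From G up to B♭ is a minor third; apply that to each pitch.
C3 to Eb3
Fb4 to Abb4
G4 to Bb4
E4 to G4

Eb3 Abb4 Bb4 G4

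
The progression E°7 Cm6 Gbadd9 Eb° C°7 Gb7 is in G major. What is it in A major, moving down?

G major down to A major is a minor seventh; each chord root moves by that interval while the quality stays the same.
E°7: root E down a minor seventh → F#, giving F#°7.
Cm6: root C down a minor seventh → D, giving Dm6.
Gbadd9: root Gb down a minor seventh → Ab, giving Abadd9.
Eb°: root Eb down a minor seventh → F, giving F°.
C°7: root C down a minor seventh → D, giving D°7.
Gb7: root Gb down a minor seventh → Ab, giving Ab7.

F#°7 Dm6 Abadd9 F° D°7 Ab7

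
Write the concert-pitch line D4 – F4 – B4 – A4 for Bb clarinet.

E4 G4 C#5 B4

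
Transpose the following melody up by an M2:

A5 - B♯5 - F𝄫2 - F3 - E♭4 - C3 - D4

A5 -> B5
B#5 -> C##6
Fbb2 -> Gbb2
F3 -> G3
Eb4 -> F4
C3 -> D3
D4 -> E4

B5 C##6 Gbb2 G3 F4 D3 E4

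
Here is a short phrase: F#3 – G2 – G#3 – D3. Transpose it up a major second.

G#3 A2 A#3 E3

F#3 up a major second is G#3.
G2 up a major second is A2.
A major second up from G#3 gives A#3.
D3 up a major second is E3.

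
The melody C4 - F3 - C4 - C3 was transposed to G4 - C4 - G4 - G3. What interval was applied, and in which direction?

up a perfect fifth

Take the first pair: C4 → G4. C to G spans 5 letter names, so the interval is some kind of fifth.
C4 to G4 is 7 semitones, which makes it a perfect fifth; the second version is higher, so the direction is up.
Checking another pair — C3 → G3 — gives the same interval.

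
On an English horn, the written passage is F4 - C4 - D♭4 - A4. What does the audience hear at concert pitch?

Written C4 on the English horn sounds as F3, a perfect fifth lower; apply that shift to every note.
F4 becomes Bb3
C4 becomes F3
Db4 becomes Gb3
A4 becomes D4

Bb3 F3 Gb3 D4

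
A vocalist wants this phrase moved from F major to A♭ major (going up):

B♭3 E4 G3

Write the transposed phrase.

From F up to A♭ is a minor third; apply that to each pitch.
Bb3 becomes Db4
E4 becomes G4
G3 becomes Bb3

Db4 G4 Bb3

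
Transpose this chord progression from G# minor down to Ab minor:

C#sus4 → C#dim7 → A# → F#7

G# minor down to Ab minor is an augmented seventh; each chord root moves by that interval while the quality stays the same.
C#sus4: root C# down an augmented seventh → Db, giving Dbsus4.
C#dim7: root C# down an augmented seventh → Db, giving Dbdim7.
A#: root A# down an augmented seventh → Bb, giving Bb.
F#7: root F# down an augmented seventh → Gb, giving Gb7.

Dbsus4 Dbdim7 Bb Gb7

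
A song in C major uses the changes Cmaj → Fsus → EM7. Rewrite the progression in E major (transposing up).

Emaj Asus G#M7

C major up to E major is a major third; each chord root moves by that interval while the quality stays the same.
Cmaj: root C up a major third → E, giving Emaj.
Fsus: root F up a major third → A, giving Asus.
EM7: root E up a major third → G#, giving G#M7.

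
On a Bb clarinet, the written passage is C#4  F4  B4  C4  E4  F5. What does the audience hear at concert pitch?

Written C4 on the Bb clarinet sounds as Bb3, a major second lower; apply that shift to every note.
C#4 → B3
F4 → Eb4
B4 → A4
C4 → Bb3
E4 → D4
F5 → Eb5

B3 Eb4 A4 Bb3 D4 Eb5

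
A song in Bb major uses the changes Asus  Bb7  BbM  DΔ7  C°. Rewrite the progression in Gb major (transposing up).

Fsus Gb7 GbM BbΔ7 Ab°

Bb major up to Gb major is a minor sixth; each chord root moves by that interval while the quality stays the same.
Asus: root A up a minor sixth → F, giving Fsus.
Bb7: root Bb up a minor sixth → Gb, giving Gb7.
BbM: root Bb up a minor sixth → Gb, giving GbM.
DΔ7: root D up a minor sixth → Bb, giving BbΔ7.
C°: root C up a minor sixth → Ab, giving Ab°.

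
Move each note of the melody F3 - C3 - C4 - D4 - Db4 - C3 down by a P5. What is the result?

Bb2 F2 F3 G3 Gb3 F2

F3 -> Bb2
C3 -> F2
C4 -> F3
D4 -> G3
Db4 -> Gb3
C3 -> F2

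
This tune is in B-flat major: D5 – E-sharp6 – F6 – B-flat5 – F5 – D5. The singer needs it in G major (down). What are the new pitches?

B-flat major to G major down is a minor third, so every note moves down by that interval.
D5 → B4
E#6 → C##6
F6 → D6
Bb5 → G5
F5 → D5
D5 → B4

B4 C##6 D6 G5 D5 B4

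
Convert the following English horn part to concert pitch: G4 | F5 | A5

C4 Bb4 D5

Written C4 on the English horn sounds as F3, a perfect fifth lower; apply that shift to every note.
G4 becomes C4
F5 becomes Bb4
A5 becomes D5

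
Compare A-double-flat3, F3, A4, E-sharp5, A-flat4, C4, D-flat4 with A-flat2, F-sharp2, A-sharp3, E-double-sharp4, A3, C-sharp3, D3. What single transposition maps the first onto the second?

down a diminished octave

From Abb3 to Ab2 is 8 letter names — an octave of some quality.
Ab2 to Abb3 is 11 semitones, which makes it a diminished octave; the second version is lower, so the direction is down.
Checking another pair — Db4 → D3 — gives the same interval.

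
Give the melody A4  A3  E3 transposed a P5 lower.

A4 → D4
A3 → D3
E3 → A2

D4 D3 A2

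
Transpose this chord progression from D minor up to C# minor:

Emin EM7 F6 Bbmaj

D#min D#M7 E6 Amaj

D minor up to C# minor is a major seventh; each chord root moves by that interval while the quality stays the same.
Emin: root E up a major seventh → D#, giving D#min.
EM7: root E up a major seventh → D#, giving D#M7.
F6: root F up a major seventh → E, giving E6.
Bbmaj: root Bb up a major seventh → A, giving Amaj.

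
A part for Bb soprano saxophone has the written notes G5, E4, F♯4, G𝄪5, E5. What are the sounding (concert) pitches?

The Bb soprano saxophone sounds a major second below written, so transpose each written note down a major second.
G5 gives F5
E4 gives D4
F#4 gives E4
G##5 gives F##5
E5 gives D5

F5 D4 E4 F##5 D5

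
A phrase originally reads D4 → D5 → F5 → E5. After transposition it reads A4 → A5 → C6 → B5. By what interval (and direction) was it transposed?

up a perfect fifth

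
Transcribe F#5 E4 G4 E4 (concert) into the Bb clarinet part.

Written C4 sounds as Bb3 on the Bb clarinet, so concert pitches are written a major second up.
F#5 to G#5
E4 to F#4
G4 to A4
E4 to F#4

G#5 F#4 A4 F#4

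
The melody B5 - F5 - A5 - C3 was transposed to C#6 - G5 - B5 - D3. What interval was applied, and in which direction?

up a major second

Take the first pair: B5 → C#6. B to C spans 2 letter names, so the interval is some kind of second.
B5 to C#6 is 2 semitones, which makes it a major second; the second version is higher, so the direction is up.
Checking another pair — C3 → D3 — gives the same interval.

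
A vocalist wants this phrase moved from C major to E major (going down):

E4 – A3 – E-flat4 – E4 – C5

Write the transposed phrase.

G#3 C#3 G3 G#3 E4

C major to E major down is a minor sixth, so every note moves down by that interval.
E4 to G#3
A3 to C#3
Eb4 to G3
E4 to G#3
C5 to E4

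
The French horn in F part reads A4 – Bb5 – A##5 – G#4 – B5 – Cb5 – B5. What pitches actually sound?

D4 Eb5 D##5 C#4 E5 Fb4 E5

The French horn in F sounds a perfect fifth below written, so transpose each written note down a perfect fifth.
A4 -> D4
Bb5 -> Eb5
A##5 -> D##5
G#4 -> C#4
B5 -> E5
Cb5 -> Fb4
B5 -> E5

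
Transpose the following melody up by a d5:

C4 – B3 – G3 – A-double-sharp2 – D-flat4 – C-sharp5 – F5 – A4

Gb4 F4 Db4 E#3 Abb4 G5 Cb6 Eb5

C4: a fifth up reaches G, and 6 semitones makes it Gb4.
A diminished fifth up from B3 gives F4.
G3: a fifth up reaches D, and 6 semitones makes it Db4.
A##2: a fifth up reaches E, and 6 semitones makes it E#3.
Db4: a fifth up reaches A, and 6 semitones makes it Abb4.
C#5 up a diminished fifth is G5.
A diminished fifth up from F5 gives Cb6.
A4 up a diminished fifth is Eb5.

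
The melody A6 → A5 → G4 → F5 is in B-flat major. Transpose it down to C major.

From B-flat down to C is a minor seventh; apply that to each pitch.
A6 -> B5
A5 -> B4
G4 -> A3
F5 -> G4

B5 B4 A3 G4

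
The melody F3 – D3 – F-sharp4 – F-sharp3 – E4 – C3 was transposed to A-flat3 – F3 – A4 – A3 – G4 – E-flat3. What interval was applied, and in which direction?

Take the first pair: F3 → Ab3. F to A spans 3 letter names, so the interval is some kind of third.
F3 to Ab3 is 3 semitones, which makes it a minor third; the second version is higher, so the direction is up.
Checking another pair — C3 → Eb3 — gives the same interval.

up a minor third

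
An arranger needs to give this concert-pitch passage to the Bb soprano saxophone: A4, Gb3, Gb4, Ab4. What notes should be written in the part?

B4 Ab3 Ab4 Bb4

Written C4 sounds as Bb3 on the Bb soprano saxophone, so concert pitches are written a major second up.
A4 becomes B4
Gb3 becomes Ab3
Gb4 becomes Ab4
Ab4 becomes Bb4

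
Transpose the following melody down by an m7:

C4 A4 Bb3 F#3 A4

D3 B3 C3 G#2 B3

C4 to D3
A4 to B3
Bb3 to C3
F#3 to G#2
A4 to B3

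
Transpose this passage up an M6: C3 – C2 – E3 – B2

A3 A2 C#4 G#3

C3 to A3
C2 to A2
E3 to C#4
B2 to G#3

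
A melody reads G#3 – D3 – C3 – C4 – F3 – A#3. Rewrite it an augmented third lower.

G#3: a third down reaches E, and 5 semitones makes it Eb3.
D3: a third down reaches B, and 5 semitones makes it Bbb2.
An augmented third down from C3 gives Abb2.
C4: a third down reaches A, and 5 semitones makes it Abb3.
F3 down an augmented third is Dbb3.
A#3 down an augmented third is F3.

Eb3 Bbb2 Abb2 Abb3 Dbb3 F3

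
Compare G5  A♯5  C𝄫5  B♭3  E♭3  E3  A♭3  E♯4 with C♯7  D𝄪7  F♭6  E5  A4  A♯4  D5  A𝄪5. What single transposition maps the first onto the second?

Take the first pair: G5 → C#7. G to C spans 11 letter names, so the interval is some kind of eleventh.
G5 to C#7 is 18 semitones, which makes it an augmented eleventh; the second version is higher, so the direction is up.
Checking another pair — E#4 → A##5 — gives the same interval.

up an augmented eleventh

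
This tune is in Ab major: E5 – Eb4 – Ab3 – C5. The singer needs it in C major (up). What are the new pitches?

G#5 G4 C4 E5

From Ab up to C is a major third; apply that to each pitch.
E5 to G#5
Eb4 to G4
Ab3 to C4
C5 to E5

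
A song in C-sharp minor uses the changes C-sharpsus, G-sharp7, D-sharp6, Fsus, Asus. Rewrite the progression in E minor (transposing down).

C-sharp minor down to E minor is a major sixth; each chord root moves by that interval while the quality stays the same.
C-sharpsus: root C-sharp down a major sixth → E, giving Esus.
G-sharp7: root G-sharp down a major sixth → B, giving B7.
D-sharp6: root D-sharp down a major sixth → F#, giving F#6.
Fsus: root F down a major sixth → Ab, giving Absus.
Asus: root A down a major sixth → C, giving Csus.

Esus B7 F#6 Absus Csus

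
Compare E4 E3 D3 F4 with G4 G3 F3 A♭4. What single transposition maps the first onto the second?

From E4 to G4 is 3 letter names — a third of some quality.
E4 to G4 is 3 semitones, which makes it a minor third; the second version is higher, so the direction is up.
Checking another pair — F4 → Ab4 — gives the same interval.

up a minor third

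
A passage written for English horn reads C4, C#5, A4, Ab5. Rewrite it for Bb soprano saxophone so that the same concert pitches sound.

G3 G#4 E4 Eb5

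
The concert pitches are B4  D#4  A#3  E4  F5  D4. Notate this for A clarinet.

D5 F#4 C#4 G4 Ab5 F4

Written C4 sounds as A3 on the A clarinet, so concert pitches are written a minor third up.
B4 gives D5
D#4 gives F#4
A#3 gives C#4
E4 gives G4
F5 gives Ab5
D4 gives F4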